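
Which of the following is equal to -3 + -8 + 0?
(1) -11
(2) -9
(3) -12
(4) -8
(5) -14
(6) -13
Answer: 1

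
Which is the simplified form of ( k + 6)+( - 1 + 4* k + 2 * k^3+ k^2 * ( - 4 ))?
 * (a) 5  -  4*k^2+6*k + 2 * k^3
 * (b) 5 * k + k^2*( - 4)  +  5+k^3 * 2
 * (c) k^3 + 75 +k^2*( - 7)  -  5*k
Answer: b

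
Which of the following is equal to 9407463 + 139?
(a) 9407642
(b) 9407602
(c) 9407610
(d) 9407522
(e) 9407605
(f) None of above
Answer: b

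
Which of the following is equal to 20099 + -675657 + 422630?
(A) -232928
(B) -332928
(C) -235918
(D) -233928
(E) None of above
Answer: A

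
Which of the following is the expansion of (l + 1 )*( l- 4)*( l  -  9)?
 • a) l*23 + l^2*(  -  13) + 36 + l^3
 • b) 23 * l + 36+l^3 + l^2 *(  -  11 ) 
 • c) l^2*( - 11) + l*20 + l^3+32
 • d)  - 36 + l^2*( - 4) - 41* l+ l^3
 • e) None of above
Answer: e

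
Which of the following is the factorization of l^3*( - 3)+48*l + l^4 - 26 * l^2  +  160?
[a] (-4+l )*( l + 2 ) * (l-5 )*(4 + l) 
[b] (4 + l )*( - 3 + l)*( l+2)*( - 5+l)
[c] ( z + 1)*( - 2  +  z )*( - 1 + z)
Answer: a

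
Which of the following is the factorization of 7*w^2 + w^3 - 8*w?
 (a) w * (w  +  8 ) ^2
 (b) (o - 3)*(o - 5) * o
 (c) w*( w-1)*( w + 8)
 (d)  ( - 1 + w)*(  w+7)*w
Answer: c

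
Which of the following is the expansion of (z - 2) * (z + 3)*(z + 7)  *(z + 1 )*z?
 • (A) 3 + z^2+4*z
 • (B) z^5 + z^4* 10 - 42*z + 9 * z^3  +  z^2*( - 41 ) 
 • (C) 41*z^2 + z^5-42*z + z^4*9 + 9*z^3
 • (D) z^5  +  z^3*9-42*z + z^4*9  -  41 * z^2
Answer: D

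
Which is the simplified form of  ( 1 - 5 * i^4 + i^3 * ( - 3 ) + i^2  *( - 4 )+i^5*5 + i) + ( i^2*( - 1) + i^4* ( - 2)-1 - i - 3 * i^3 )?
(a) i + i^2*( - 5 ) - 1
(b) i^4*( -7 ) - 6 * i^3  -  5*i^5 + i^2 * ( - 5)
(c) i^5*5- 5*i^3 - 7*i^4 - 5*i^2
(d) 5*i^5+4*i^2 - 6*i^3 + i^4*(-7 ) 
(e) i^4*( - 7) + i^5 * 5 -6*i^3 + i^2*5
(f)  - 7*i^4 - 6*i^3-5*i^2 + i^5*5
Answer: f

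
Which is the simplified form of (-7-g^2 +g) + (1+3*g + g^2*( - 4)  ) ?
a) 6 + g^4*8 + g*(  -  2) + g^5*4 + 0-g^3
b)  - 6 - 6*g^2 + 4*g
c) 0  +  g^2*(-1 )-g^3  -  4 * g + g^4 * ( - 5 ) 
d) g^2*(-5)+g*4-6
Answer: d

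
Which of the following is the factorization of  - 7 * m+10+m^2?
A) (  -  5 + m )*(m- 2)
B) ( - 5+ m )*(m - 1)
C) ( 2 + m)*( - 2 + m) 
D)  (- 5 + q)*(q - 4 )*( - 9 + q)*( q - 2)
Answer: A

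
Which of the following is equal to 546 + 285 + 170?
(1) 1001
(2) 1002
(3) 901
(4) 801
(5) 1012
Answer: 1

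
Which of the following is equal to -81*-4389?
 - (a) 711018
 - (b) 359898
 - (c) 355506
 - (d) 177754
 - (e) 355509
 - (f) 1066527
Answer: e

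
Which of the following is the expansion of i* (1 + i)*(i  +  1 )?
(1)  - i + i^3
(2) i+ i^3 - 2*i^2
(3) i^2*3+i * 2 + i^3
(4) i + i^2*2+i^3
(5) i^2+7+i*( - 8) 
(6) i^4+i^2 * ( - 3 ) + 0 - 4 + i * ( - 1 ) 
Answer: 4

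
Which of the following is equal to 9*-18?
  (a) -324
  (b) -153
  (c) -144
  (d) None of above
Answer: d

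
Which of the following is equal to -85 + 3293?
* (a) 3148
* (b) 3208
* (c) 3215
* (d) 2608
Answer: b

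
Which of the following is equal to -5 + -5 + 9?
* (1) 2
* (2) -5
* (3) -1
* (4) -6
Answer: 3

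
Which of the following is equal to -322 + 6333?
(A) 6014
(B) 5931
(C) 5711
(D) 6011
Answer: D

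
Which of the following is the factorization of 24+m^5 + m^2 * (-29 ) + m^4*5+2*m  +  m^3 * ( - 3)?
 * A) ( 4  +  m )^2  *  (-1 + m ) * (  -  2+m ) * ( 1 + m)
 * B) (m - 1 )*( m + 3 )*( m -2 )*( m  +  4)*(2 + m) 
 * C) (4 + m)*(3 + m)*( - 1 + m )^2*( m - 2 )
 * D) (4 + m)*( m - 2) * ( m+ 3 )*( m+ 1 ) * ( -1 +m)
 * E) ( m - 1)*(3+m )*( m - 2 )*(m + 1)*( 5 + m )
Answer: D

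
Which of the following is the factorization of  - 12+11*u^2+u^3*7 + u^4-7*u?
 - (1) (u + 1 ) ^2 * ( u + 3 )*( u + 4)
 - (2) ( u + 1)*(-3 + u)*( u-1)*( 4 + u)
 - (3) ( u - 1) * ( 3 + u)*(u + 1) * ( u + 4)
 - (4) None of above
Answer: 3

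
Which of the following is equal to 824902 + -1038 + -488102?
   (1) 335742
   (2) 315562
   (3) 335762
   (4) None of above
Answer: 3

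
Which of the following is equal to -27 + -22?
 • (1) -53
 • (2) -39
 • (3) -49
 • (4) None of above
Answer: 3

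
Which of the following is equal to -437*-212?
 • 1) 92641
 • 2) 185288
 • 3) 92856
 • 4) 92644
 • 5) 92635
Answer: 4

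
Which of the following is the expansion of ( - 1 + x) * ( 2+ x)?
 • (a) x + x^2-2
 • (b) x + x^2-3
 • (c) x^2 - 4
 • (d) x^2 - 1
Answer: a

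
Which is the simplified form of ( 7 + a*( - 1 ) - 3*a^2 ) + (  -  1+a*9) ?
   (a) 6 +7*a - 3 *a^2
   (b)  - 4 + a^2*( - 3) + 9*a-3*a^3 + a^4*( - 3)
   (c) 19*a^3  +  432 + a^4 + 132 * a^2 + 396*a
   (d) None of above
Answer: d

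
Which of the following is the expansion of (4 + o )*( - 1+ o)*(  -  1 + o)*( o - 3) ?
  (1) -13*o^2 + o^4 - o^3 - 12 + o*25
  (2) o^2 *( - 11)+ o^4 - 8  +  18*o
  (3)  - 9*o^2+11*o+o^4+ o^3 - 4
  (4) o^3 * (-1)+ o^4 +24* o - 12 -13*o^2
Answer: 1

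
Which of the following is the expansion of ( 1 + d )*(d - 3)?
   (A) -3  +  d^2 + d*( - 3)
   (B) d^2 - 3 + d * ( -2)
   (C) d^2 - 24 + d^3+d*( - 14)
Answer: B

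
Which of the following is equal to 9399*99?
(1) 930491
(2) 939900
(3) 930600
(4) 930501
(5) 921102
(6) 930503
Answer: 4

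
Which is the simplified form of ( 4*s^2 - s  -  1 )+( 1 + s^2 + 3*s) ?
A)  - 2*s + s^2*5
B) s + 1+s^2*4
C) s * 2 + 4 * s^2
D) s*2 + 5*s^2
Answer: D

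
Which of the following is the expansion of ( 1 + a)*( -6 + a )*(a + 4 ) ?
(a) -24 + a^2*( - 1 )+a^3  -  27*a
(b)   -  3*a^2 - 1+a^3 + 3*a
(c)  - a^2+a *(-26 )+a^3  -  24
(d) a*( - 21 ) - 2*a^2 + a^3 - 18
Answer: c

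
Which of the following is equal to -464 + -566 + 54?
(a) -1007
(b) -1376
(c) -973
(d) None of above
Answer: d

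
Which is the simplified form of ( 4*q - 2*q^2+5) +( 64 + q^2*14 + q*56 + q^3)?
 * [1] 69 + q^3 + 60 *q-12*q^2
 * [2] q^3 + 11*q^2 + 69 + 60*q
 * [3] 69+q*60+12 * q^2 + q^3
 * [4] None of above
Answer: 3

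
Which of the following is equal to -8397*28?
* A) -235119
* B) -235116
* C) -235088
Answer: B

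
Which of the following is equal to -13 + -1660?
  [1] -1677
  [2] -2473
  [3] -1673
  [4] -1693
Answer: 3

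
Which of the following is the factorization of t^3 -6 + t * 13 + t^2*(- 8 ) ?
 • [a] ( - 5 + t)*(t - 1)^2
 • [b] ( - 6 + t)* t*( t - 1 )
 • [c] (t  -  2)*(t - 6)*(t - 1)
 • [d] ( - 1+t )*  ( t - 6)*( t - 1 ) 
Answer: d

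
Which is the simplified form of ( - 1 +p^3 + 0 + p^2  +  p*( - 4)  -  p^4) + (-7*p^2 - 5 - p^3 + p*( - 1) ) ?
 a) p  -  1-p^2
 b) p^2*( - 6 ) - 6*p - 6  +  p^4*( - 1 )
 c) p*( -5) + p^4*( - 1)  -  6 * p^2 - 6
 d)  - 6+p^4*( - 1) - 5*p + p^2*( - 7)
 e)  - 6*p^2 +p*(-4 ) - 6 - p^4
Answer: c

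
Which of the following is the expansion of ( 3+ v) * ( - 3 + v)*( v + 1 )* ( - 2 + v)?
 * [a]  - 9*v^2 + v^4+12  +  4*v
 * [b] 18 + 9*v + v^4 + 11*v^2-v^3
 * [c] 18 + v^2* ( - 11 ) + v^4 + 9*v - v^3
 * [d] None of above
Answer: c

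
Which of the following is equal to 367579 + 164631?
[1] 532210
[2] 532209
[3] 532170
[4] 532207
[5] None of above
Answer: 1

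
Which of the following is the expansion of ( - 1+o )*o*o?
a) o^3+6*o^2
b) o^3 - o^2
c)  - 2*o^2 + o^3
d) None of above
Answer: b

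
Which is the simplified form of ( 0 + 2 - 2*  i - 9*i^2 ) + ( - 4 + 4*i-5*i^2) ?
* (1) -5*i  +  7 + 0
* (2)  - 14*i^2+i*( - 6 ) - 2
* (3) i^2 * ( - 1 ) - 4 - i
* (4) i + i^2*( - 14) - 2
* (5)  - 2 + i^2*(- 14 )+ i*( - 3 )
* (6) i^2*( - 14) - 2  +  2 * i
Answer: 6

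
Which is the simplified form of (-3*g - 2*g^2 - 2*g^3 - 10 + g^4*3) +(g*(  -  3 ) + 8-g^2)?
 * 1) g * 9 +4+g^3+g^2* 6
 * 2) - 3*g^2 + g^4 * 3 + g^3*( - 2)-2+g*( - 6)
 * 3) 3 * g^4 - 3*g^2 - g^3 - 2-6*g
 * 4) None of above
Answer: 2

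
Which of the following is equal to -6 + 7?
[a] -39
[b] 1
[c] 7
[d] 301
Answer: b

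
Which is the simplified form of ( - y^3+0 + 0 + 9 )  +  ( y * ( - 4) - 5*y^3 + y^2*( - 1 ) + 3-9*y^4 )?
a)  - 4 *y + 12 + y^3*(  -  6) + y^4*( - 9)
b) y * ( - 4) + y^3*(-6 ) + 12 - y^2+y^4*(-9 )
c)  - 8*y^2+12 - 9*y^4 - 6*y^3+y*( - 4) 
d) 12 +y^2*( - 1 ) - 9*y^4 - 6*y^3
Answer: b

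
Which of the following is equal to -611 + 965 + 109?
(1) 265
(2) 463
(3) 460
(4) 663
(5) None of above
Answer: 2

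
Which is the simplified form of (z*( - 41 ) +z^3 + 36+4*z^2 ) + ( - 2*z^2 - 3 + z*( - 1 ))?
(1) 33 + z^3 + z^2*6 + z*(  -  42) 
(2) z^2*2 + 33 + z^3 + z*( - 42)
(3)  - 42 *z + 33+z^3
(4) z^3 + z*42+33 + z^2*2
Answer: 2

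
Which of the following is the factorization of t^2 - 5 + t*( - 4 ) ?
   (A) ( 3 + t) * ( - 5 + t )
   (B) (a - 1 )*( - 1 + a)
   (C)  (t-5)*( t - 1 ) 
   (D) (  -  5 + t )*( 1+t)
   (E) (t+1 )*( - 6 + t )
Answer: D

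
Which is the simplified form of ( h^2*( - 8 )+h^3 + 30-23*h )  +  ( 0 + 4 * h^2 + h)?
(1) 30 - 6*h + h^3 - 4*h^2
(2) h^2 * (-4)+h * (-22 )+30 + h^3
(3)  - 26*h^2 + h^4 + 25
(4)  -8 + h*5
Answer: 2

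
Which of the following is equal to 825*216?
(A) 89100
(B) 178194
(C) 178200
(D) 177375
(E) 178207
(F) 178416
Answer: C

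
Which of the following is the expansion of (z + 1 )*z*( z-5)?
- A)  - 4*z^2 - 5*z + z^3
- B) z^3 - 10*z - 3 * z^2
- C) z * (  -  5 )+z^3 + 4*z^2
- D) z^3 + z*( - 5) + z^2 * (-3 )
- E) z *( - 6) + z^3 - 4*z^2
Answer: A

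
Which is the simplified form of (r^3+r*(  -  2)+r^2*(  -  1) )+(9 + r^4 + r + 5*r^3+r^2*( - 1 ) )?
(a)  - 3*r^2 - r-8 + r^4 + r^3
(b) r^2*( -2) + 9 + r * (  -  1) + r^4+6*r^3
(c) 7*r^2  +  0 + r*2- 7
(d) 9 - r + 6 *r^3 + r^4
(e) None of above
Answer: b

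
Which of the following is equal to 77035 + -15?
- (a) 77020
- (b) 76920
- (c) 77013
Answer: a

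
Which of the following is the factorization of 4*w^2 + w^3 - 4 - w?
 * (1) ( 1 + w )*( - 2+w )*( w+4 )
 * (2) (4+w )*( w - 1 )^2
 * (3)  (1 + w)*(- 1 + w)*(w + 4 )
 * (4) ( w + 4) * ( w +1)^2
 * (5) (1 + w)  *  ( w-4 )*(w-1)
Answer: 3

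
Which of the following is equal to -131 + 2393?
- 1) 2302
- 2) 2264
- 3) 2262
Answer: 3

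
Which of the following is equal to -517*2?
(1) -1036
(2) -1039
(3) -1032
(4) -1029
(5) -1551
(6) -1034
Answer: 6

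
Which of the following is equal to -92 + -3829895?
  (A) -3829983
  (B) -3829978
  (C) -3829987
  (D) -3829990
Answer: C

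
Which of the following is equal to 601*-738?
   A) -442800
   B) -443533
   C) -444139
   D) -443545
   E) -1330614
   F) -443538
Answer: F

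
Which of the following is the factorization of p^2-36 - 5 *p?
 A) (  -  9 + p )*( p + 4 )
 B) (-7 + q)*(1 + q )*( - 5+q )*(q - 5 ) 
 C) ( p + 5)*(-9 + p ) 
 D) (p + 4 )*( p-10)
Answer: A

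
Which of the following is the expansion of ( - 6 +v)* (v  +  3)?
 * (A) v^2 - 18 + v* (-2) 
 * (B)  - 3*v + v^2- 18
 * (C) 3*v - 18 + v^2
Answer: B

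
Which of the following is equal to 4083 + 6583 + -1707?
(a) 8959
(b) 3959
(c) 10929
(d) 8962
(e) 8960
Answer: a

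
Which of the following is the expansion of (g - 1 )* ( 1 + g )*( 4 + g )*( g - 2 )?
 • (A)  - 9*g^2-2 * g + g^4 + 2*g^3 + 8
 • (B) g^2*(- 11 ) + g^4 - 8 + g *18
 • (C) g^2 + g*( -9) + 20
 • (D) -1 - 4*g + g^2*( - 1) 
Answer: A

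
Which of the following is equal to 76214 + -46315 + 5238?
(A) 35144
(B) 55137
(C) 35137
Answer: C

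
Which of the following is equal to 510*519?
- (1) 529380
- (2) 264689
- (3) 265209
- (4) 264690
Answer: 4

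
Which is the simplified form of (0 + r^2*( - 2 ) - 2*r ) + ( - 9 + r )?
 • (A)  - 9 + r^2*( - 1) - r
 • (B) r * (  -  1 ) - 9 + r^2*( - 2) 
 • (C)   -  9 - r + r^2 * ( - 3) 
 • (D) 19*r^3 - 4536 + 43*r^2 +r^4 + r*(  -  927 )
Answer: B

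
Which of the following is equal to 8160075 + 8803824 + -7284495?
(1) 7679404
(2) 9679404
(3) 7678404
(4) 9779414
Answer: 2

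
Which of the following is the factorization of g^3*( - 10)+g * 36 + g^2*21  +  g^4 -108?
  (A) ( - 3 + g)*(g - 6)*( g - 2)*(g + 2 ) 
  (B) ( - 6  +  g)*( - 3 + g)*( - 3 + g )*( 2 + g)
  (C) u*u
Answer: B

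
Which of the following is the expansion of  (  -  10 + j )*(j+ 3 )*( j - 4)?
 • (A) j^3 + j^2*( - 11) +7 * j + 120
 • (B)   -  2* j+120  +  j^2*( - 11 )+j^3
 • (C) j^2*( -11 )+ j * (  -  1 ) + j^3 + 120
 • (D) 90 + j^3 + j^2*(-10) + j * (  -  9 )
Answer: B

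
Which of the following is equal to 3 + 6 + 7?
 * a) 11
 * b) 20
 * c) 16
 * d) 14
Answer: c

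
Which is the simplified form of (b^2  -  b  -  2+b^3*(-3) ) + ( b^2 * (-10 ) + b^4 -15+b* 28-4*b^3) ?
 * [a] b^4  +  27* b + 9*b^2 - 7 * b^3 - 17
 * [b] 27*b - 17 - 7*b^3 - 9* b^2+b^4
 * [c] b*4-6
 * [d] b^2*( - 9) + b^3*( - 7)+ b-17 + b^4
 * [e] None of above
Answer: b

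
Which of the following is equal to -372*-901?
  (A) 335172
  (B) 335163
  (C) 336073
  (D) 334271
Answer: A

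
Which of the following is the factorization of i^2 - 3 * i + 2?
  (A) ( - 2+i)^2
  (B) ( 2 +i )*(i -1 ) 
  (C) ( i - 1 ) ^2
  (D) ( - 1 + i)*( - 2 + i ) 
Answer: D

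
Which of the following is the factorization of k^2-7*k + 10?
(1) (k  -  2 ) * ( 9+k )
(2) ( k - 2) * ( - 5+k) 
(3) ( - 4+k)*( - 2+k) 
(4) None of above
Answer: 2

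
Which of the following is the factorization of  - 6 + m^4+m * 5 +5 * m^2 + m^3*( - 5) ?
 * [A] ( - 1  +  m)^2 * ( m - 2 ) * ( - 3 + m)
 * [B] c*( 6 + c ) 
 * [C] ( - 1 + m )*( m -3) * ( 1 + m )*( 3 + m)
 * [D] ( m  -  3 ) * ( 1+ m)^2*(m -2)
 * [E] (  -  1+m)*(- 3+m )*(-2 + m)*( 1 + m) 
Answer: E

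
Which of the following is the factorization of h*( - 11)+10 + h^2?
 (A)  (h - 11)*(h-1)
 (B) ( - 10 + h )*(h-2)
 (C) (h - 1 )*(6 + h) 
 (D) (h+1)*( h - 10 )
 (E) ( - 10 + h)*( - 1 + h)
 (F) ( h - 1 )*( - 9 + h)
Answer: E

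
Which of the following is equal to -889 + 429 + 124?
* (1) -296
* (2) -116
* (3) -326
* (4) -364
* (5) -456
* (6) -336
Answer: 6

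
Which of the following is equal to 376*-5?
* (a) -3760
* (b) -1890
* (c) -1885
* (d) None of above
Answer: d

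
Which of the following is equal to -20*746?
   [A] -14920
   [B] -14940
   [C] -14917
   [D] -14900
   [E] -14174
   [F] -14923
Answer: A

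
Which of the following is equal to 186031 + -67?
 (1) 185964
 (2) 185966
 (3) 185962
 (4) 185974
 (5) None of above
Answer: 1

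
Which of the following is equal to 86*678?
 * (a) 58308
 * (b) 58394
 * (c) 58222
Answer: a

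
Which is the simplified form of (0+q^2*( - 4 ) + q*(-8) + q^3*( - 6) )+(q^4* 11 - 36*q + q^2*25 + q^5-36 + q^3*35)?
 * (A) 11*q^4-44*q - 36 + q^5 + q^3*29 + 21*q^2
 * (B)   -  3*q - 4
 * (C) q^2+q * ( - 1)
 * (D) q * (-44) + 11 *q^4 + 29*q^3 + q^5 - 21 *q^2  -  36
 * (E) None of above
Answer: A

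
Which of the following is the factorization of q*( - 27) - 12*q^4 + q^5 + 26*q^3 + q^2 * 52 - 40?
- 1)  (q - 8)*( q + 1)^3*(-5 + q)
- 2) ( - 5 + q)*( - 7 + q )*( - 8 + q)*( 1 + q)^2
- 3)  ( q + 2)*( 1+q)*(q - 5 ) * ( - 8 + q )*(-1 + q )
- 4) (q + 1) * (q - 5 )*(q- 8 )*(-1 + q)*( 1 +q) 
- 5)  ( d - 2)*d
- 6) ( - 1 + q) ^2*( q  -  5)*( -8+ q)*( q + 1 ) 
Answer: 4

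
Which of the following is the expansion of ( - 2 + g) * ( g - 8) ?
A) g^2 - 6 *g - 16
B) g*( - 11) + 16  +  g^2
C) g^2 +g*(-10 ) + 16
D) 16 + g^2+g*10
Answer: C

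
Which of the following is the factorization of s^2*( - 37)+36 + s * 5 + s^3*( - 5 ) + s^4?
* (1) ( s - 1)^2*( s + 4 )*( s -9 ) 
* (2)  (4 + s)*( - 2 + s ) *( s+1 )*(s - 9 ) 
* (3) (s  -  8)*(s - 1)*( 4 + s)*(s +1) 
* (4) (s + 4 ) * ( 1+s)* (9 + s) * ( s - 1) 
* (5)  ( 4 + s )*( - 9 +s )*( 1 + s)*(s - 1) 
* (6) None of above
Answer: 5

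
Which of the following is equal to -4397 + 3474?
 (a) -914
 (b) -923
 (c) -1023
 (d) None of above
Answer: b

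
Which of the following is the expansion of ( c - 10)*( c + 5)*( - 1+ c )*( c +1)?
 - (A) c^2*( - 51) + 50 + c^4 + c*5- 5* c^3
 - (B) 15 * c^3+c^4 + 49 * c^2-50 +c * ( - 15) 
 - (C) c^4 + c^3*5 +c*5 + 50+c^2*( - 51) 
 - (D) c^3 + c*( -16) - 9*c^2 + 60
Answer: A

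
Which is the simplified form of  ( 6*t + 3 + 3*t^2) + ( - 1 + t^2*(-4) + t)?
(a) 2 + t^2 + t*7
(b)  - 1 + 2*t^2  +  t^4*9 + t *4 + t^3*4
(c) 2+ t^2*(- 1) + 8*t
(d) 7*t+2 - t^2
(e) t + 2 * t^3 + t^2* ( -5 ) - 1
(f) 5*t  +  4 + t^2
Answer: d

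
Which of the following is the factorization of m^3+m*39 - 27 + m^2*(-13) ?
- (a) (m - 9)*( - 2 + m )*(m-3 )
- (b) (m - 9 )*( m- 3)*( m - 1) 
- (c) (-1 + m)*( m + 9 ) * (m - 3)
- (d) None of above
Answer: b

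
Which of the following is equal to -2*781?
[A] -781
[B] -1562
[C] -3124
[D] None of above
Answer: B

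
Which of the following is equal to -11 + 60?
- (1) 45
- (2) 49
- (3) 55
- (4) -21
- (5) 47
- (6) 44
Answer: 2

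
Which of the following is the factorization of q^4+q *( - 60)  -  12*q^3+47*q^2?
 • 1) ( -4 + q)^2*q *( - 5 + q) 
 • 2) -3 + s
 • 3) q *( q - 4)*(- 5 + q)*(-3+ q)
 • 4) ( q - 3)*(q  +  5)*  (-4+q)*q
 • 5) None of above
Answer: 3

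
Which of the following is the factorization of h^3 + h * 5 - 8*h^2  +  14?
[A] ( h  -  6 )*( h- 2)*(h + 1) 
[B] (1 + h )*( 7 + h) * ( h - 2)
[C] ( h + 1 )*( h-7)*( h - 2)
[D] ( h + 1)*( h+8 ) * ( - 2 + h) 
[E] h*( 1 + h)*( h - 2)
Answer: C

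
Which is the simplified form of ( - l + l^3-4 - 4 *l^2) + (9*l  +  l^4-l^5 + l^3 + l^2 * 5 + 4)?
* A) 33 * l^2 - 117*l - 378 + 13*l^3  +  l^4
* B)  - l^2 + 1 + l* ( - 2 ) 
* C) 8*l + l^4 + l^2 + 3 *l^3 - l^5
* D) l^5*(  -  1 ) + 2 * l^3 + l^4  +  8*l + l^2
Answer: D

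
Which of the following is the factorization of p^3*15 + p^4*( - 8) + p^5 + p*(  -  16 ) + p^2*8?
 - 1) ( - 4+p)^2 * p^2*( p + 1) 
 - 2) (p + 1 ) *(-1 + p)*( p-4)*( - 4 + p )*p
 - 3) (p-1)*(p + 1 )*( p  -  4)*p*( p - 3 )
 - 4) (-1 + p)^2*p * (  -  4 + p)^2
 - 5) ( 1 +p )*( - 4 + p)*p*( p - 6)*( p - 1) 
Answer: 2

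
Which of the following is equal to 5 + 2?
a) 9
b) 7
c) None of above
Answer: b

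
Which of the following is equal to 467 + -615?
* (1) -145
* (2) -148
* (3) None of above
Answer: 2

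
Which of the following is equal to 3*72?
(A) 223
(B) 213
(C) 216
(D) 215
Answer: C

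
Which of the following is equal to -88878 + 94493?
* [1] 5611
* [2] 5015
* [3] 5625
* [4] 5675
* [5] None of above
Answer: 5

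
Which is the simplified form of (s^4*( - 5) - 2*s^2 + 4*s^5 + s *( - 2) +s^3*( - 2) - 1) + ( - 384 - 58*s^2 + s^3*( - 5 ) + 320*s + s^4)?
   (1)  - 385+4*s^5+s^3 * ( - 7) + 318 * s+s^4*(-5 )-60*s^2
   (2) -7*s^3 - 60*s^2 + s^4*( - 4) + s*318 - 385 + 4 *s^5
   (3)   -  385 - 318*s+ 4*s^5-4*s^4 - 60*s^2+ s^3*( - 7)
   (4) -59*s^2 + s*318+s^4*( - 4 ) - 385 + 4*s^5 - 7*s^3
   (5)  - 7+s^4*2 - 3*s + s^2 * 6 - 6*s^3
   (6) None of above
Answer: 2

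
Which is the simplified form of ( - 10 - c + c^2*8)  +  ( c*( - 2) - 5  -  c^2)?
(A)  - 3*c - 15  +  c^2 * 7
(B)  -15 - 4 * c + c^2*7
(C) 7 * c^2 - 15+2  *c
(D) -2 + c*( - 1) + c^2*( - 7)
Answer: A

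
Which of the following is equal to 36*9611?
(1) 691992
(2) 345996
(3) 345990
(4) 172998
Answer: 2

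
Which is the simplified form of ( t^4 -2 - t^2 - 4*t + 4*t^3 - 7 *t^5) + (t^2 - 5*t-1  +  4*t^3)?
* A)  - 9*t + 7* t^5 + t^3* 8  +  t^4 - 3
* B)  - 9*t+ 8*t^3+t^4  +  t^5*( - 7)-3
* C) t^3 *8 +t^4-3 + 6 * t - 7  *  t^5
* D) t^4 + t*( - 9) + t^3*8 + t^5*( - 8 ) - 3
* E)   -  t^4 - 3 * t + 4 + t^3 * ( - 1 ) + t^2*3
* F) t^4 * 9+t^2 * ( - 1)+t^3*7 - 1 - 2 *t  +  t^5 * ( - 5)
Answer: B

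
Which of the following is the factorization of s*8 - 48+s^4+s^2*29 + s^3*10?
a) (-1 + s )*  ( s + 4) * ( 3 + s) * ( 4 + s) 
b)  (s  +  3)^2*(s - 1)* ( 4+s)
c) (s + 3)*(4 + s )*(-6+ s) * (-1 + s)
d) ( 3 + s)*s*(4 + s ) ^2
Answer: a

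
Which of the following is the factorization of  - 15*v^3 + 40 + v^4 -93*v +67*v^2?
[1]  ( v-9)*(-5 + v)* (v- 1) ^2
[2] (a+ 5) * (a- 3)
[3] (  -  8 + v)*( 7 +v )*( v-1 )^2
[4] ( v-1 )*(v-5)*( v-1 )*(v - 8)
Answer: 4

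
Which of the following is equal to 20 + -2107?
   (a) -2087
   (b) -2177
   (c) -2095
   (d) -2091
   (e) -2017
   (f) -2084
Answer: a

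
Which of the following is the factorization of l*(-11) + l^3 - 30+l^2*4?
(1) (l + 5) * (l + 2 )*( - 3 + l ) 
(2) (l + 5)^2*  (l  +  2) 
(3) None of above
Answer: 1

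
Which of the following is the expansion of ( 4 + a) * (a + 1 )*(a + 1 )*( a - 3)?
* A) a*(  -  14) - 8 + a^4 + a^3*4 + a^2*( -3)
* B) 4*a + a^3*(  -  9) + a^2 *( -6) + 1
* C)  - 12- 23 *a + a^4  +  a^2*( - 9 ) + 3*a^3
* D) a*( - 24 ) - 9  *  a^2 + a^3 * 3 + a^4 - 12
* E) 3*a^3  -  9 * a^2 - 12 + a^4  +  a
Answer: C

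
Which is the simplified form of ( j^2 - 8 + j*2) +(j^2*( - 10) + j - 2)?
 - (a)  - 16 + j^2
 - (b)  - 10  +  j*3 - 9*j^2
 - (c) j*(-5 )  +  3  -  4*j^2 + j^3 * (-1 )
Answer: b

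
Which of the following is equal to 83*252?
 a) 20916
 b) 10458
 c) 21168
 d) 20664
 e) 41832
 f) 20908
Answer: a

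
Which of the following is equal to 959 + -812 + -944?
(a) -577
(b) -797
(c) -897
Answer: b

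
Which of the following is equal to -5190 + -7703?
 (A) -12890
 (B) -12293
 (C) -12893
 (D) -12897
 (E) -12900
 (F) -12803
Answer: C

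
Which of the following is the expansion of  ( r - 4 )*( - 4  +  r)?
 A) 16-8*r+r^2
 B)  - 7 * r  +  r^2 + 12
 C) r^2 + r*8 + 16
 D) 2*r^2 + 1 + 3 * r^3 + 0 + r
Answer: A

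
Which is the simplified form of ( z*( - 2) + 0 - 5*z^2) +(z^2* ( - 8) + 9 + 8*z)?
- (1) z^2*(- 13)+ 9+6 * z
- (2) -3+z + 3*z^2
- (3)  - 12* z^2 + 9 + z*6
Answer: 1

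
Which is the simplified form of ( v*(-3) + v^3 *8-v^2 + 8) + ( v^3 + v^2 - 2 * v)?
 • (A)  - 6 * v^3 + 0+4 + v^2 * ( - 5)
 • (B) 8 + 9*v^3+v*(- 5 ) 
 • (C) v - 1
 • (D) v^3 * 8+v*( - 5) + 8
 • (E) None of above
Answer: B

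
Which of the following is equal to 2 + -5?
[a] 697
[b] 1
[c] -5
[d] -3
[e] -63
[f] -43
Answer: d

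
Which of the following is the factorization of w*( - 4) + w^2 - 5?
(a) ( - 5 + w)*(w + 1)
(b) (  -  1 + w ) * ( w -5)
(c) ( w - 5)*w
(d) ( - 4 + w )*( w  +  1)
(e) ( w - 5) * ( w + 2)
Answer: a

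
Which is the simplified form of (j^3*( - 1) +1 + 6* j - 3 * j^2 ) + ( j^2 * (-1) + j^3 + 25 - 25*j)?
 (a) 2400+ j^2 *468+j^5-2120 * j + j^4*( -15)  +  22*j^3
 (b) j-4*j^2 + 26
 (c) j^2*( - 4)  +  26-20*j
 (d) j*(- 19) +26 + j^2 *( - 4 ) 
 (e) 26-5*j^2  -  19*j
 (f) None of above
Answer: d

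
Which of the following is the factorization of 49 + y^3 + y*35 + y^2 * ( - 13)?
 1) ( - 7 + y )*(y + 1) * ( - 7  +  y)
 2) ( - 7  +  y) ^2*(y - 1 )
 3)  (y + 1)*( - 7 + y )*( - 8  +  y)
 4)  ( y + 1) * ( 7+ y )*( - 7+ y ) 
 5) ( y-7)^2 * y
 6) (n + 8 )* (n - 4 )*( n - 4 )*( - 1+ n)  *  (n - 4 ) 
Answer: 1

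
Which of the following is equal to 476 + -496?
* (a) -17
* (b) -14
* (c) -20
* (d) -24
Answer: c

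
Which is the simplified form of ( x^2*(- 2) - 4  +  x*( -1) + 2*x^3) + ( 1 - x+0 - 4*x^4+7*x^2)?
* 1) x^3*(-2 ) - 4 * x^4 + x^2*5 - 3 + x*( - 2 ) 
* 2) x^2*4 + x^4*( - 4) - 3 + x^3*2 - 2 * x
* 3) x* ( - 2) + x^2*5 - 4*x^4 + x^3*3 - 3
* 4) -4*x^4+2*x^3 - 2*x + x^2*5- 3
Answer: 4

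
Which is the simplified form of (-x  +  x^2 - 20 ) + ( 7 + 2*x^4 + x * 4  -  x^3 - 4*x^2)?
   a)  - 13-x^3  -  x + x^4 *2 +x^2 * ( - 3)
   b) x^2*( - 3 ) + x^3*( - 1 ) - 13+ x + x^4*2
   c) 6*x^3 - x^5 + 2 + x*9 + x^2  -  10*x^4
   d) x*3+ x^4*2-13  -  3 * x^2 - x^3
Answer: d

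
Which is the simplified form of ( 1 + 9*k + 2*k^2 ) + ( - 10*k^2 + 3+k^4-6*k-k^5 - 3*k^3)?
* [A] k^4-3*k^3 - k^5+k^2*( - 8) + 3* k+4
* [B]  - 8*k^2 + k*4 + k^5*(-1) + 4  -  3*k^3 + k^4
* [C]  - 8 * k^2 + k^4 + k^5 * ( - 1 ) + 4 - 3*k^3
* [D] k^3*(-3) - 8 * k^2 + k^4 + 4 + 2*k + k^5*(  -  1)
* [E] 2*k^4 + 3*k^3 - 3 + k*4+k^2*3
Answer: A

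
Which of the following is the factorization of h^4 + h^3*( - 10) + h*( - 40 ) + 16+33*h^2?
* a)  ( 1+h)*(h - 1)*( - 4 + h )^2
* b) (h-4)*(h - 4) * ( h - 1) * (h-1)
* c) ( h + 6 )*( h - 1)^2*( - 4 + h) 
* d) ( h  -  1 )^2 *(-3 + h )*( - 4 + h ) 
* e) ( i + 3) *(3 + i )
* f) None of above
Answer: b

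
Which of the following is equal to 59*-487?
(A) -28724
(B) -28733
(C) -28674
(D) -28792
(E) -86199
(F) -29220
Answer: B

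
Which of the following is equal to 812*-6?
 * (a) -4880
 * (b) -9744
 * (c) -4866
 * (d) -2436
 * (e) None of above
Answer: e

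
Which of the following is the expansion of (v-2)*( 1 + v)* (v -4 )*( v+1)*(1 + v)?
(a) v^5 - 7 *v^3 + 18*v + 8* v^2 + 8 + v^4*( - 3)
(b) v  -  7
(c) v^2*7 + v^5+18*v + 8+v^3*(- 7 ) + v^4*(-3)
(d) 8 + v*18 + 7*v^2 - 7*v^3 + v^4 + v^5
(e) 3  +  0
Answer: c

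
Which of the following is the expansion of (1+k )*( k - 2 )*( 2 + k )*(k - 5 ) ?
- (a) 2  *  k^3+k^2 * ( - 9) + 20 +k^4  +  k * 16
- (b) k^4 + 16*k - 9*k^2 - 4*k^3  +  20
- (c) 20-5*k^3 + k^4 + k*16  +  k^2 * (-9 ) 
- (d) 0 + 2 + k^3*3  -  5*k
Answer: b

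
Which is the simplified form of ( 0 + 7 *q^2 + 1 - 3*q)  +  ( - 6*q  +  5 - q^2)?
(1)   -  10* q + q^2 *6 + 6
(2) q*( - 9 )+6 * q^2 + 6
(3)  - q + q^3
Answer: 2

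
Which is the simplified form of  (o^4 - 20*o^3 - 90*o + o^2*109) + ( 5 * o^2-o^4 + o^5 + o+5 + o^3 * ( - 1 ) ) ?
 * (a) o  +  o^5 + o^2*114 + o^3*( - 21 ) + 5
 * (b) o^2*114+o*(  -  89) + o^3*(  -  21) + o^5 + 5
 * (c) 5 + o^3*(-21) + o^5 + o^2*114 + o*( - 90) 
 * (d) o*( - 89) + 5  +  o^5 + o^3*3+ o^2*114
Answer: b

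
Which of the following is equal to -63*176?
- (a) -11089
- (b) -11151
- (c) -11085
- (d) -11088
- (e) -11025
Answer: d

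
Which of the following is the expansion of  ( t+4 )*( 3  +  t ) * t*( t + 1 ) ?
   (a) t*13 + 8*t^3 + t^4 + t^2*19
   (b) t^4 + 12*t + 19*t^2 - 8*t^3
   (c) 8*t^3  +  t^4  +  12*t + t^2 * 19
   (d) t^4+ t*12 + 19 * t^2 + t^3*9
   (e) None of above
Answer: c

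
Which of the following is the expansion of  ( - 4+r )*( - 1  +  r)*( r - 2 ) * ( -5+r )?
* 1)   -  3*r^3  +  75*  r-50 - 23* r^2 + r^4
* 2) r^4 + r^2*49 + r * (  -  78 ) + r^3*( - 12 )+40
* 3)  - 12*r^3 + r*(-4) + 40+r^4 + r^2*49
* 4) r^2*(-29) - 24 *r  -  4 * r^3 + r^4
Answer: 2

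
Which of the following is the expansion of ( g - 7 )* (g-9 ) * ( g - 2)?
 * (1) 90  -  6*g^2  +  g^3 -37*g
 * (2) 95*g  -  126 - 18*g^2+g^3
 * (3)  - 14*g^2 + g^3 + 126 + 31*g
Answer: 2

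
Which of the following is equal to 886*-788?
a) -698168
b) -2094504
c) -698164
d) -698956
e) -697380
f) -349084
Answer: a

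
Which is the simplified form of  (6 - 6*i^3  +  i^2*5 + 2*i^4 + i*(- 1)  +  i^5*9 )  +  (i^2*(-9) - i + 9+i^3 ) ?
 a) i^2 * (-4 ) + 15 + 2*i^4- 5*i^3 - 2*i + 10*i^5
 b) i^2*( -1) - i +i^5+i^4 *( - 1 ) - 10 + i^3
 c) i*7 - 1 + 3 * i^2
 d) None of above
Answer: d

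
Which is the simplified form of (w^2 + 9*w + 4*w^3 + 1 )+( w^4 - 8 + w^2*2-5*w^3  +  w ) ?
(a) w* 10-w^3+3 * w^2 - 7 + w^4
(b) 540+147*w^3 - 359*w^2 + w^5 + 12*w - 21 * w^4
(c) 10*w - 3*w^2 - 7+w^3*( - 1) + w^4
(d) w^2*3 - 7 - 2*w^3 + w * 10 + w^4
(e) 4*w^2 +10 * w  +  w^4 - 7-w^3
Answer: a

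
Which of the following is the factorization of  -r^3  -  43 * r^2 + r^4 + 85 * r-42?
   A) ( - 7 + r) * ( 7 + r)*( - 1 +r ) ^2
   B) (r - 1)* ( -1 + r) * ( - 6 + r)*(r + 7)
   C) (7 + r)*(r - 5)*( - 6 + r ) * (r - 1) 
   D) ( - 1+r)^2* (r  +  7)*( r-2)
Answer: B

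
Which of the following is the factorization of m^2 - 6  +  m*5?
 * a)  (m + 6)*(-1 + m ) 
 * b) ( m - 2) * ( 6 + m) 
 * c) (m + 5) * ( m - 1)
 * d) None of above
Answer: a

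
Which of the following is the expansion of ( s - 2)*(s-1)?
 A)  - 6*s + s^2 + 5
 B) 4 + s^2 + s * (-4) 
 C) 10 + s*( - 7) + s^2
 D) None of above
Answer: D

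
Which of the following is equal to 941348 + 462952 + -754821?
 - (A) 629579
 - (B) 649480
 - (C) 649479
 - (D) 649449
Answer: C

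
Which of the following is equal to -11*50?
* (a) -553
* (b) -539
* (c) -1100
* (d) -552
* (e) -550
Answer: e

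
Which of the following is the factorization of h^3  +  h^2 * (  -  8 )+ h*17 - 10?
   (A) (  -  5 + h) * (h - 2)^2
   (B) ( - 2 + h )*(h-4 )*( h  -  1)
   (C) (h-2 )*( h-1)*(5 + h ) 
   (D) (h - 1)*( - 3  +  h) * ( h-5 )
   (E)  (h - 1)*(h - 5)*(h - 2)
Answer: E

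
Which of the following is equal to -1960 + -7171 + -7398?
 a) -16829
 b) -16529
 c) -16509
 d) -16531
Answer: b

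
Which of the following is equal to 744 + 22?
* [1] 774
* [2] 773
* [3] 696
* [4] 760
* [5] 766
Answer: 5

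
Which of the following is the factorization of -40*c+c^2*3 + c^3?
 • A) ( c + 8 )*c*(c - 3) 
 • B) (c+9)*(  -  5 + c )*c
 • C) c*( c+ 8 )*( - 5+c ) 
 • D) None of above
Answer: C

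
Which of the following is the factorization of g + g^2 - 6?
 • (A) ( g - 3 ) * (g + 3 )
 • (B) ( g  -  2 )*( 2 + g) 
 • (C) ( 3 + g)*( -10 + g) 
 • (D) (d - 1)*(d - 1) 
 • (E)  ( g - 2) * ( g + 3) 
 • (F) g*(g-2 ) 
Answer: E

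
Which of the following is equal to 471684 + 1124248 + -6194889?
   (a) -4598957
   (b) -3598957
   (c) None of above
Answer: a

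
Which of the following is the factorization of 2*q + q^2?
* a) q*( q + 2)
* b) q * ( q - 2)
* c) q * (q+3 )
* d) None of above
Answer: a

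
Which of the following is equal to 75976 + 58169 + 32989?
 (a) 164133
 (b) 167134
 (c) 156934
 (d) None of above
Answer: b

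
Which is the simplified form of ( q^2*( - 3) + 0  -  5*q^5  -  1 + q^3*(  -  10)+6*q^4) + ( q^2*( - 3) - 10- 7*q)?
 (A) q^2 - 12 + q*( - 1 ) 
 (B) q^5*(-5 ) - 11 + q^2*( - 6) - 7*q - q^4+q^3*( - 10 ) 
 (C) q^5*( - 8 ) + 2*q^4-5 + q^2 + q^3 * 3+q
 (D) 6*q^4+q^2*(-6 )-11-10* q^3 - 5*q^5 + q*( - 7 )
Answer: D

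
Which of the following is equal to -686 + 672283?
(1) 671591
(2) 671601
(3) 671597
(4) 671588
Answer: 3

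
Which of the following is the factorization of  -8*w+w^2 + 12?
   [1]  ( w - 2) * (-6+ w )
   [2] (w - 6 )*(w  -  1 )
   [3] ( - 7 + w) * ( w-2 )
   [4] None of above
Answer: 1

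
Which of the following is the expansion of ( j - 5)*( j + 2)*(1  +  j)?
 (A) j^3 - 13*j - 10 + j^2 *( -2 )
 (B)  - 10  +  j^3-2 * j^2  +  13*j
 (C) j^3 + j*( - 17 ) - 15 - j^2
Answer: A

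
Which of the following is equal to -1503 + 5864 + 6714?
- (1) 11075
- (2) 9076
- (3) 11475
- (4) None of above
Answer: 1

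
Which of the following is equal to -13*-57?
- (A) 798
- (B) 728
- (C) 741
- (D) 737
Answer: C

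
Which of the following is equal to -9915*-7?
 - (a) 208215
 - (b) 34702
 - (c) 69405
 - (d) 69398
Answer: c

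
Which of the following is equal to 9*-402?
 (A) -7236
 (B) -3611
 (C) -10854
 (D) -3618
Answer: D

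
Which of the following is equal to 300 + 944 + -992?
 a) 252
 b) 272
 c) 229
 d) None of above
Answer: a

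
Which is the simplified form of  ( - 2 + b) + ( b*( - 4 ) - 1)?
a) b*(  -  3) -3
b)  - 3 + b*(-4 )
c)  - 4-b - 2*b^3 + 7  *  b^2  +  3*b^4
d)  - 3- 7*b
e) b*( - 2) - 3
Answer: a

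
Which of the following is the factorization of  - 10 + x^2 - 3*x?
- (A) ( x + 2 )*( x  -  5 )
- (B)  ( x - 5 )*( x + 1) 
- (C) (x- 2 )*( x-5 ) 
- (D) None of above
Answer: A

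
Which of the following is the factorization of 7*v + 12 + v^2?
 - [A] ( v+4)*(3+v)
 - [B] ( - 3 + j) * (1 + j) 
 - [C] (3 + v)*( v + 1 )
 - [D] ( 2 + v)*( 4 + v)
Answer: A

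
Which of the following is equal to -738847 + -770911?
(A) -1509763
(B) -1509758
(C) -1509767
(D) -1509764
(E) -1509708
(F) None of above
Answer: B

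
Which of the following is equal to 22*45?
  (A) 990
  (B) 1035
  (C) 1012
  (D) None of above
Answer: A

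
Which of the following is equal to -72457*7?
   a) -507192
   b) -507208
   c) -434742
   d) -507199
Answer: d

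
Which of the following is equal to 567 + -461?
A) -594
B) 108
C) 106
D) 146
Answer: C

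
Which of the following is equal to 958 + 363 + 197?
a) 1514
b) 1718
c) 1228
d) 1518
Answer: d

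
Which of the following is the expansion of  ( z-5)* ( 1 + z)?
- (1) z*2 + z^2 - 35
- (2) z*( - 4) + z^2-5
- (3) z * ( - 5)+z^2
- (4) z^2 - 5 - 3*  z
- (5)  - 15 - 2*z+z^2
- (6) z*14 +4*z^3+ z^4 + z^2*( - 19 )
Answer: 2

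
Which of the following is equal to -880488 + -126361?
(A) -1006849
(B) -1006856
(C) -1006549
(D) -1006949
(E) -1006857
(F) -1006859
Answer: A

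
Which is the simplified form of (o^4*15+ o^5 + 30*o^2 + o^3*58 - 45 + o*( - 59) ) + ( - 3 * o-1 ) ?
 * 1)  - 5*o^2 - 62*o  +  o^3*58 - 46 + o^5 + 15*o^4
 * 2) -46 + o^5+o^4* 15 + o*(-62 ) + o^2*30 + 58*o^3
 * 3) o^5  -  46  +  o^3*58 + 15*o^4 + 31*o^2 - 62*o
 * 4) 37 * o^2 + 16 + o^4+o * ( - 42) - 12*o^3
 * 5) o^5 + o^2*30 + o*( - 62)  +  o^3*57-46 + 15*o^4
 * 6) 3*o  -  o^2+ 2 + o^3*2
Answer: 2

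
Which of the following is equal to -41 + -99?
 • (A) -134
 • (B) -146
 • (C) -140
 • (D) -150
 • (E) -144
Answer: C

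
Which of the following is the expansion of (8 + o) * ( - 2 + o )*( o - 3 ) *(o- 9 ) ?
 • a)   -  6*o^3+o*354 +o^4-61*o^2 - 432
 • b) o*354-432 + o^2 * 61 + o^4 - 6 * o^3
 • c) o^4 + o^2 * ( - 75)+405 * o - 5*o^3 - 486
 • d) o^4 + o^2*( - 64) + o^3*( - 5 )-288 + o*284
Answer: a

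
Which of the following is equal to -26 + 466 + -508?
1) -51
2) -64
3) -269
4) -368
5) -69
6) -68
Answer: 6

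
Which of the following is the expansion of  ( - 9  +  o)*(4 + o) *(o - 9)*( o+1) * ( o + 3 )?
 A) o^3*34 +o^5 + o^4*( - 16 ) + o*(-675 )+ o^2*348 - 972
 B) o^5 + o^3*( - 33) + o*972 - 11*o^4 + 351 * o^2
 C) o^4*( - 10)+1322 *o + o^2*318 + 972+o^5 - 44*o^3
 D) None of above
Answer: D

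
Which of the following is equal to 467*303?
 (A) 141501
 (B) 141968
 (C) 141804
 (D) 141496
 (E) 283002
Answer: A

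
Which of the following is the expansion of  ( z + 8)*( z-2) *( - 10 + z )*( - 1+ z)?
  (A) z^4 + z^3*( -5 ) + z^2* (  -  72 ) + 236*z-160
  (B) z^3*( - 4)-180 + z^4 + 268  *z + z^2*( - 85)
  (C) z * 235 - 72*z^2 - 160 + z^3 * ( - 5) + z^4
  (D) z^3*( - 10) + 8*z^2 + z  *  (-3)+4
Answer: A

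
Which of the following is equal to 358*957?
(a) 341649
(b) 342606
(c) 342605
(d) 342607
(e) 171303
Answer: b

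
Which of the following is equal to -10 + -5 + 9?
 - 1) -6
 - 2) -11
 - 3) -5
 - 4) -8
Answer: 1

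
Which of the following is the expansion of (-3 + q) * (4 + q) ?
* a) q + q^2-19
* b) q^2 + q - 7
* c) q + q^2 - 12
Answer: c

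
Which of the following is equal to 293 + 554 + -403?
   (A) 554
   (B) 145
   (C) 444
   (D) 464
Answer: C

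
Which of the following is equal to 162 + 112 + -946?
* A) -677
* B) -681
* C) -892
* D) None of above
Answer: D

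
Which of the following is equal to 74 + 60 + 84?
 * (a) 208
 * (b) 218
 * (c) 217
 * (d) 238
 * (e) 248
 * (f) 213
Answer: b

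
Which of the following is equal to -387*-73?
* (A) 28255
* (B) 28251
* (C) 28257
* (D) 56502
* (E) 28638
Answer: B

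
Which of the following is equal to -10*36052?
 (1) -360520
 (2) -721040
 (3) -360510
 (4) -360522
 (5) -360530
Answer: 1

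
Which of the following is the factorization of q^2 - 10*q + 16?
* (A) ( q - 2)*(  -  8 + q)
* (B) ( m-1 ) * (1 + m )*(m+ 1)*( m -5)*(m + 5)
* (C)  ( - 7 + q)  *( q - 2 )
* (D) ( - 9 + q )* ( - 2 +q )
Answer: A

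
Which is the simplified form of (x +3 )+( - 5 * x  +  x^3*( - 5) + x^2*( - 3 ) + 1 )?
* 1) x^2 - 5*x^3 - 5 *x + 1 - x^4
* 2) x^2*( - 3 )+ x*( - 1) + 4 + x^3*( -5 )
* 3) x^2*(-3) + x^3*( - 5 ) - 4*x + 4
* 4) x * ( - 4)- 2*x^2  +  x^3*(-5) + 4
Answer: 3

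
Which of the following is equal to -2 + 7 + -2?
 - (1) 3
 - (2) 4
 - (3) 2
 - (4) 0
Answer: 1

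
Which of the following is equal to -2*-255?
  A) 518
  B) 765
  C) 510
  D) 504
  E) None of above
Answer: C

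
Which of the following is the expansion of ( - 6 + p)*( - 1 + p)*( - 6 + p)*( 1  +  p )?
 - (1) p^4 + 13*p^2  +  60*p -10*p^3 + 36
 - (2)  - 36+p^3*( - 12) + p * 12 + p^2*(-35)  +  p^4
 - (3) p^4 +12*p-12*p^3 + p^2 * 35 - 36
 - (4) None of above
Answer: 3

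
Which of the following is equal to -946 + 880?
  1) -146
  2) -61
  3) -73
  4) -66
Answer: 4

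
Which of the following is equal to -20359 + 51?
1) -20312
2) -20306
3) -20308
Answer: 3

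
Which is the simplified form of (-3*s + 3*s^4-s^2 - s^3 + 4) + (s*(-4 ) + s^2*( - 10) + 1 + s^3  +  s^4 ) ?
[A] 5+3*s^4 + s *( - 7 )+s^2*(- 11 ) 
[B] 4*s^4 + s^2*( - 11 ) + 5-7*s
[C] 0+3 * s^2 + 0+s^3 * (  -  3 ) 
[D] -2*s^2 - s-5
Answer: B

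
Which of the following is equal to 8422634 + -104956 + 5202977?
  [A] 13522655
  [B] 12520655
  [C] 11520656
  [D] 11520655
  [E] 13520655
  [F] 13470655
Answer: E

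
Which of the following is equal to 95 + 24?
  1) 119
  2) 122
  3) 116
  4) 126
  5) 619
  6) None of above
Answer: 1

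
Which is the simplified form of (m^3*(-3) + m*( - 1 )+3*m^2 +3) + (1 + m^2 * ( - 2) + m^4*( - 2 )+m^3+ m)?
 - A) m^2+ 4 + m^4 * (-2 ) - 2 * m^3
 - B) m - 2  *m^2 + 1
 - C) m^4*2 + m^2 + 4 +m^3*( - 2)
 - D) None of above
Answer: A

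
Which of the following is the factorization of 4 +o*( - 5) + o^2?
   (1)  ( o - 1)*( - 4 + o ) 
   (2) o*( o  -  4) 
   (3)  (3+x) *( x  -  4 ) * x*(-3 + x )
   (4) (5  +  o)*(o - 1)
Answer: 1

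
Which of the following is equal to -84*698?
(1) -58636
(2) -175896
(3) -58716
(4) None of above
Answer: 4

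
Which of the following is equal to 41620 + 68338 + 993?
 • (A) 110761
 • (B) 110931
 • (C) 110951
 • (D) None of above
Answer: C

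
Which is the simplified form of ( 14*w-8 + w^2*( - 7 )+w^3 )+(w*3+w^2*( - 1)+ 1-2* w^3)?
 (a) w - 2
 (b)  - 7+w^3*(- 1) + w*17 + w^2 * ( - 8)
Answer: b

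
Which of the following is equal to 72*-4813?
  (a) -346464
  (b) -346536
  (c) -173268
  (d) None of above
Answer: b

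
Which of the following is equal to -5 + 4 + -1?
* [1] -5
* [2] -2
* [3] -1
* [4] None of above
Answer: 2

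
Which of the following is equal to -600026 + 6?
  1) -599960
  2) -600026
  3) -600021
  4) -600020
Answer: 4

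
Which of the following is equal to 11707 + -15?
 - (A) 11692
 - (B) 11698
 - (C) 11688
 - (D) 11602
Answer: A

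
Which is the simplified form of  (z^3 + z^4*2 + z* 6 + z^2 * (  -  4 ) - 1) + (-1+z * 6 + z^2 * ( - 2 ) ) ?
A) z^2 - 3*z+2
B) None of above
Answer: B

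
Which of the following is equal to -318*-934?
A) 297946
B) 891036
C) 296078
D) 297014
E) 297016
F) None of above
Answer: F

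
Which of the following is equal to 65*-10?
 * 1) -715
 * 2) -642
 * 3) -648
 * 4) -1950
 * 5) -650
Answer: 5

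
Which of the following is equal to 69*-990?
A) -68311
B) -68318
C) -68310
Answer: C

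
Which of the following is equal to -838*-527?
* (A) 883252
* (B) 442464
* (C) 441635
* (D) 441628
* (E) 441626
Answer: E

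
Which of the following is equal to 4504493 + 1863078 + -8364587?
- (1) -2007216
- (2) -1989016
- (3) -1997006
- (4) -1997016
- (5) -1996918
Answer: 4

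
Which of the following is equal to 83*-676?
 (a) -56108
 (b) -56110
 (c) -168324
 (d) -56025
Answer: a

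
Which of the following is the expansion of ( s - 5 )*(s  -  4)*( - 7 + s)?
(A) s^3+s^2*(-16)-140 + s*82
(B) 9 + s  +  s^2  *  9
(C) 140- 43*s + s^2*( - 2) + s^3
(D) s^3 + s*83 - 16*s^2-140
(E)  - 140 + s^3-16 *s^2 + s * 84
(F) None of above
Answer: D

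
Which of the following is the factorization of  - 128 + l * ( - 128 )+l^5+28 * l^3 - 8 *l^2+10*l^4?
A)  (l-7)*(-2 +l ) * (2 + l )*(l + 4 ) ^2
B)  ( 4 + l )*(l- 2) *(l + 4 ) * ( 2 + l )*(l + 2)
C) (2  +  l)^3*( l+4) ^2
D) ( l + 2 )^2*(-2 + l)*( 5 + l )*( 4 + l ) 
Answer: B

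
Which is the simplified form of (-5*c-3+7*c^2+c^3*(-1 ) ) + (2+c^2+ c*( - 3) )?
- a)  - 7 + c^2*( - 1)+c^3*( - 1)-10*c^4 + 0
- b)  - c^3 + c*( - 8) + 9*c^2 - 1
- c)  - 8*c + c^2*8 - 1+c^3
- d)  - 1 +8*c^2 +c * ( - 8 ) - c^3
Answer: d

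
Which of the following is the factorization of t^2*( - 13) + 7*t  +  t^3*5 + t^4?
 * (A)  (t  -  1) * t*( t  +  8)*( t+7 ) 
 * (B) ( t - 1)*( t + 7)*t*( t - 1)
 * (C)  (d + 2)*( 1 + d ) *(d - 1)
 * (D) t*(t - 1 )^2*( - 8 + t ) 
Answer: B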